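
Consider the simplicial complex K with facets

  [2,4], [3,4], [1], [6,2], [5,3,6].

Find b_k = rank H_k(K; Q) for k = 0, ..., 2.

Order the vertices as 1 < 2 < 3 < 4 < 5 < 6. Listing each simplex with vertices in this order, K has dimension 2 with simplices:

  0-simplices (6): [1], [2], [3], [4], [5], [6]
  1-simplices (6): [2,4], [2,6], [3,4], [3,5], [3,6], [5,6]
  2-simplices (1): [3,5,6]

Hence C_0 ≅ Z^6, C_1 ≅ Z^6, C_2 ≅ Z^1.

Boundary ∂_1: C_1 → C_0 is given by ∂[p,q] = [q] − [p].
This gives a 6×6 integer matrix of rank 4; reducing to Smith normal form yields diagonal entries (1,1,1,1).

∂_2: C_2 → C_1 maps a triangle to the signed sum of its edges. For instance
  ∂[3,5,6] = [5,6] − [3,6] + [3,5].
As a 6×1 matrix over Z this has rank 1, with invariant factors (1).

From H_k ≅ ker(∂_k) / im(∂_{k+1}) we obtain:

  H_0: rank C_0 − rank ∂_1 = 6 − 4 = 2, and the invariant factors of ∂_1 are all 1, so H_0 ≅ Z^2.
  H_1: rank ker ∂_1 − rank ∂_2 = (6 − 4) − 1 = 1, and the invariant factors of ∂_2 are all 1, so H_1 ≅ Z.
  H_2: rank ker ∂_2 − rank ∂_3 = (1 − 1) − 0 = 0, and there is no ∂_3, so H_2 ≅ 0.

Hence the Betti numbers are b_0 = 2, b_1 = 1, b_2 = 0.

b_0 = 2, b_1 = 1, b_2 = 0.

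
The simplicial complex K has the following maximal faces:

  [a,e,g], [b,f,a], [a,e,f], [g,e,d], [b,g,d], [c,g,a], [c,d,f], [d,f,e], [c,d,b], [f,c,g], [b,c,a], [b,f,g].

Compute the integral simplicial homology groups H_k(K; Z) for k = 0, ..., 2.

H_0 = Z,  H_1 = Z_2,  H_2 = 0.

Fix the vertex order a < b < c < d < e < f < g and write every simplex with vertices in increasing order. Then dim K = 2 and the simplices of K are:

  0-simplices (7): a, b, c, d, e, f, g
  1-simplices (18): ab, ac, ae, af, ag, bc, bd, bf, bg, cd, cf, cg, de, df, dg, ef, eg, fg
  2-simplices (12): abc, abf, acg, aef, aeg, bcd, bdg, bfg, cdf, cfg, def, deg

Hence C_0 ≅ Z^7, C_1 ≅ Z^18, C_2 ≅ Z^12.

∂_1: C_1 → C_0 sends each edge [p,q] (with p < q) to q − p.
As a 7×18 matrix over Z this has rank 6, with invariant factors (1,1,1,1,1,1).

Boundary ∂_2: C_2 → C_1 sends each 2-simplex [p,q,r] to [q,r] − [p,r] + [p,q]. For instance
  ∂bdg = dg − bg + bd,
  ∂acg = cg − ag + ac.
This gives a 18×12 integer matrix of rank 12; reducing to Smith normal form yields diagonal entries (1,1,1,1,1,1,1,1,1,1,1,2).

Now H_k = ker ∂_k / im ∂_{k+1}, so:

  H_0: rank C_0 − rank ∂_1 = 7 − 6 = 1, and the invariant factors of ∂_1 are all 1, so H_0 ≅ Z.
  H_1: rank ker ∂_1 − rank ∂_2 = (18 − 6) − 12 = 0, and ∂_2 has invariant factor 2 > 1, so H_1 ≅ Z_2.
  H_2: rank ker ∂_2 − rank ∂_3 = (12 − 12) − 0 = 0, and there is no ∂_3, so H_2 ≅ 0.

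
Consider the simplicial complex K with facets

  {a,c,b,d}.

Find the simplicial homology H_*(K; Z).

K has 4 vertices, 6 edges, 4 triangles, 1 3-simplex.
rank ∂_0 = 0, rank ∂_1 = 3 ⇒ b_0 = 4 − 0 − 3 = 1; all invariant factors of ∂_1 are 1 so no torsion. So H_0 ≅ Z.
rank ∂_1 = 3, rank ∂_2 = 3 ⇒ b_1 = 6 − 3 − 3 = 0; all invariant factors of ∂_2 are 1 so no torsion. So H_1 ≅ 0.
rank ∂_2 = 3, rank ∂_3 = 1 ⇒ b_2 = 4 − 3 − 1 = 0; all invariant factors of ∂_3 are 1 so no torsion. So H_2 ≅ 0.
rank ∂_3 = 1, rank ∂_4 = 0 ⇒ b_3 = 1 − 1 − 0 = 0. So H_3 ≅ 0.

H_0 ≅ Z,  H_1 = 0,  H_2 = 0,  H_3 = 0.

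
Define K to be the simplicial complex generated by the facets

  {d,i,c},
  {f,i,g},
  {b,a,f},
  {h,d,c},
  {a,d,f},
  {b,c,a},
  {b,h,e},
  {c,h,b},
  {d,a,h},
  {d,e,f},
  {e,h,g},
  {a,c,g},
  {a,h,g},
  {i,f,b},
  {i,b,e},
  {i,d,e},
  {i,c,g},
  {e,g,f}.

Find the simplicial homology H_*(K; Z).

We work with the vertex ordering a < b < c < d < e < f < g < h < i. The simplices of K, each written with vertices in increasing order, are:

  0-simplices (9): a, b, c, d, e, f, g, h, i
  1-simplices (27): ab, ac, ad, af, ag, ah, bc, be, bf, bh, bi, cd, cg, ch, ci, de, df, dh, di, ef, eg, eh, ei, fg, fi, gh, gi
  2-simplices (18): abc, abf, acg, adf, adh, agh, bch, beh, bei, bfi, cdh, cdi, cgi, def, dei, efg, egh, fgi

giving chain groups C_0 ≅ Z^9, C_1 ≅ Z^27, C_2 ≅ Z^18.

The boundary map ∂_1: C_1 → C_0 sends each edge [p,q] (with p < q) to q − p. For instance
  ∂bf = f − b.
The 9×27 boundary matrix has rank 8 and Smith normal form diag(1,1,1,1,1,1,1,1).

The boundary map ∂_2: C_2 → C_1 maps a triangle to the signed sum of its edges. For instance
  ∂bei = ei − bi + be,
  ∂beh = eh − bh + be.
This gives a 27×18 integer matrix of rank 18; reducing to Smith normal form yields diagonal entries (1,1,1,1,1,1,1,1,1,1,1,1,1,1,1,1,1,2).

Now H_k = ker ∂_k / im ∂_{k+1}, so:

  H_0: rank C_0 − rank ∂_1 = 9 − 8 = 1, and the invariant factors of ∂_1 are all 1, so H_0 ≅ Z.
  H_1: rank ker ∂_1 − rank ∂_2 = (27 − 8) − 18 = 1, and ∂_2 has invariant factor 2 > 1, so H_1 ≅ Z × Z/2.
  H_2: rank ker ∂_2 − rank ∂_3 = (18 − 18) − 0 = 0, and there is no ∂_3, so H_2 ≅ 0.

(K is a triangulation of the Klein bottle.)

H_0 = Z,  H_1 = Z × Z/2,  H_2 = 0.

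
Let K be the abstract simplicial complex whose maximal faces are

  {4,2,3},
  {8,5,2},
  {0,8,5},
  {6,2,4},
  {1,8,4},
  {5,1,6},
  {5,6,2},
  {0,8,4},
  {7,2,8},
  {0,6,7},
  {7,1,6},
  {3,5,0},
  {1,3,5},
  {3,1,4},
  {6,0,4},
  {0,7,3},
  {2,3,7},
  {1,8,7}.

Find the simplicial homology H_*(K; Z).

Fix the vertex order 0 < 1 < 2 < 3 < 4 < 5 < 6 < 7 < 8 and write every simplex with vertices in increasing order. Then dim K = 2 and the simplices of K are:

  0-simplices (9): [0], [1], [2], [3], [4], [5], [6], [7], [8]
  1-simplices (27): (27 of them)
  2-simplices (18): [0,3,5], [0,3,7], [0,4,6], [0,4,8], [0,5,8], [0,6,7], [1,3,4], [1,3,5], [1,4,8], [1,5,6], [1,6,7], [1,7,8], [2,3,4], [2,3,7], [2,4,6], [2,5,6], [2,5,8], [2,7,8]

so the chain groups are C_0 ≅ Z^9, C_1 ≅ Z^27, C_2 ≅ Z^18.

Boundary ∂_1: C_1 → C_0 is given by ∂[p,q] = [q] − [p].
The resulting 9×27 matrix has rank 8, and its Smith normal form has invariant factors (1,1,1,1,1,1,1,1).

∂_2: C_2 → C_1 maps a triangle to the signed sum of its edges. For instance
  ∂[1,7,8] = [7,8] − [1,8] + [1,7],
  ∂[0,5,8] = [5,8] − [0,8] + [0,5].
The resulting 27×18 matrix has rank 17, and its Smith normal form has invariant factors (1,1,1,1,1,1,1,1,1,1,1,1,1,1,1,1,1).

Reading off H_k = ker ∂_k / im ∂_{k+1}:

  H_0: rank C_0 − rank ∂_1 = 9 − 8 = 1, and the invariant factors of ∂_1 are all 1, so H_0 ≅ Z.
  H_1: rank ker ∂_1 − rank ∂_2 = (27 − 8) − 17 = 2, and the invariant factors of ∂_2 are all 1, so H_1 ≅ Z^2.
  H_2: rank ker ∂_2 − rank ∂_3 = (18 − 17) − 0 = 1, and there is no ∂_3, so H_2 ≅ Z.

H_0 = Z,  H_1 = Z^2,  H_2 = Z.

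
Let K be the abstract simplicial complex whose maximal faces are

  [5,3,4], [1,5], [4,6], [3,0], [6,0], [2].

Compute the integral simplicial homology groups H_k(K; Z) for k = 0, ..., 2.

Fix the vertex order 0 < 1 < 2 < 3 < 4 < 5 < 6 and write every simplex with vertices in increasing order. Then dim K = 2 and the simplices of K are:

  0-simplices (7): [0], [1], [2], [3], [4], [5], [6]
  1-simplices (7): [0,3], [0,6], [1,5], [3,4], [3,5], [4,5], [4,6]
  2-simplices (1): [3,4,5]

giving chain groups C_0 ≅ Z^7, C_1 ≅ Z^7, C_2 ≅ Z^1.

The boundary map ∂_1: C_1 → C_0 is given by ∂[p,q] = [q] − [p].
This gives a 7×7 integer matrix of rank 5; reducing to Smith normal form yields diagonal entries (1,1,1,1,1).

Boundary ∂_2: C_2 → C_1 maps a triangle to the signed sum of its edges. For instance
  ∂[3,4,5] = [4,5] − [3,5] + [3,4].
This gives a 7×1 integer matrix of rank 1; reducing to Smith normal form yields diagonal entries (1).

From H_k ≅ ker(∂_k) / im(∂_{k+1}) we obtain:

  H_0: rank C_0 − rank ∂_1 = 7 − 5 = 2, and the invariant factors of ∂_1 are all 1, so H_0 ≅ Z^2.
  H_1: rank ker ∂_1 − rank ∂_2 = (7 − 5) − 1 = 1, and the invariant factors of ∂_2 are all 1, so H_1 ≅ Z.
  H_2: rank ker ∂_2 − rank ∂_3 = (1 − 1) − 0 = 0, and there is no ∂_3, so H_2 ≅ 0.

H_0 = Z^2,  H_1 = Z,  H_2 = 0.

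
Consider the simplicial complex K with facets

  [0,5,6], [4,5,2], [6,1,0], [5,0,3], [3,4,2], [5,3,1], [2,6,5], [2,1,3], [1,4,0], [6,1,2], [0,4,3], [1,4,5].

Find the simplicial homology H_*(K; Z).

K has 7 vertices, 18 edges, 12 triangles.
rank ∂_0 = 0, rank ∂_1 = 6 ⇒ b_0 = 7 − 0 − 6 = 1; all invariant factors of ∂_1 are 1 so no torsion. So H_0 = Z.
rank ∂_1 = 6, rank ∂_2 = 12 ⇒ b_1 = 18 − 6 − 12 = 0; ∂_2 has invariant factor(s) [2] giving torsion. So H_1 = Z/2.
rank ∂_2 = 12, rank ∂_3 = 0 ⇒ b_2 = 12 − 12 − 0 = 0. So H_2 = 0.

H_0 = Z,  H_1 = Z/2,  H_2 = 0.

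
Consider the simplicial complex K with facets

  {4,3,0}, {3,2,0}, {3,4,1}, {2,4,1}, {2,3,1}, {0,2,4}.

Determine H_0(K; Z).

H_0 = Z.

Fix the vertex order 0 < 1 < 2 < 3 < 4 and write every simplex with vertices in increasing order. Then dim K = 2 and the simplices of K are:

  0-simplices (5): [0], [1], [2], [3], [4]
  1-simplices (9): [0,2], [0,3], [0,4], [1,2], [1,3], [1,4], [2,3], [2,4], [3,4]
  2-simplices (6): [0,2,3], [0,2,4], [0,3,4], [1,2,3], [1,2,4], [1,3,4]

giving chain groups C_0 ≅ Z^5, C_1 ≅ Z^9, C_2 ≅ Z^6.

The boundary map ∂_1: C_1 → C_0 maps an edge to its endpoints' difference, ∂[p,q] = q − p. For instance
  ∂[3,4] = [4] − [3].
This gives a 5×9 integer matrix of rank 4; reducing to Smith normal form yields diagonal entries (1,1,1,1).

The boundary map ∂_2: C_2 → C_1 maps a triangle to the signed sum of its edges. For instance
  ∂[0,3,4] = [3,4] − [0,4] + [0,3],
  ∂[0,2,3] = [2,3] − [0,3] + [0,2].
This gives a 9×6 integer matrix of rank 5; reducing to Smith normal form yields diagonal entries (1,1,1,1,1).

Now H_k = ker ∂_k / im ∂_{k+1}, so:

  H_0: rank C_0 − rank ∂_1 = 5 − 4 = 1, and the invariant factors of ∂_1 are all 1, so H_0 = Z.

(K is a triangulation of the 2-sphere S^2.)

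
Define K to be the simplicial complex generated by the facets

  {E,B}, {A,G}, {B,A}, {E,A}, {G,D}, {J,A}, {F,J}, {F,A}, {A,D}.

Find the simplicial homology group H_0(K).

H_0 ≅ Z.

Fix the vertex order A < B < D < E < F < G < J and write every simplex with vertices in increasing order. Then dim K = 1 and the simplices of K are:

  0-simplices (7): A, B, D, E, F, G, J
  1-simplices (9): AB, AD, AE, AF, AG, AJ, BE, DG, FJ

Hence C_0 ≅ Z^7, C_1 ≅ Z^9.

Boundary ∂_1: C_1 → C_0 maps an edge to its endpoints' difference, ∂[p,q] = q − p.
This gives a 7×9 integer matrix of rank 6; reducing to Smith normal form yields diagonal entries (1,1,1,1,1,1).

Computing H_k = (kernel of ∂_k) / (image of ∂_{k+1}):

  H_0: rank C_0 − rank ∂_1 = 7 − 6 = 1, and the invariant factors of ∂_1 are all 1, so H_0 ≅ Z.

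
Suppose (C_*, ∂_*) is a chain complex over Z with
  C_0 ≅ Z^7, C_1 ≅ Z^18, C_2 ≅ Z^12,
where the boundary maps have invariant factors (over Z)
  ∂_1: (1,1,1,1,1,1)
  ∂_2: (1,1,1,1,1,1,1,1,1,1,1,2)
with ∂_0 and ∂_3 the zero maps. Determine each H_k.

H_0 ≅ Z,  H_1 ≅ Z_2,  H_2 = 0.

H_0: b_0 = 7 − 0 − 6 = 1; torsion from ∂_1 factors > 1: none. So H_0 ≅ Z.
H_1: b_1 = 18 − 6 − 12 = 0; torsion from ∂_2 factors > 1: [2]. So H_1 ≅ Z_2.
H_2: b_2 = 12 − 12 − 0 = 0; torsion from ∂_3 factors > 1: none. So H_2 ≅ 0.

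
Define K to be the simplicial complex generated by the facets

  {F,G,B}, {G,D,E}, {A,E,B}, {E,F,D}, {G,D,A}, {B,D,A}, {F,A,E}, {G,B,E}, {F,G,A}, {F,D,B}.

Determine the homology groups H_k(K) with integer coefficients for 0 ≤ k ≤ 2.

H_0 = Z,  H_1 = Z_2,  H_2 = 0.

Take the total order A < B < D < E < F < G on the vertex set. Then K (dimension 2) consists of the simplices:

  0-simplices (6): A, B, D, E, F, G
  1-simplices (15): AB, AD, AE, AF, AG, BD, BE, BF, BG, DE, DF, DG, EF, EG, FG
  2-simplices (10): ABD, ABE, ADG, AEF, AFG, BDF, BEG, BFG, DEF, DEG

Hence C_0 ≅ Z^6, C_1 ≅ Z^15, C_2 ≅ Z^10.

Boundary ∂_1: C_1 → C_0 maps an edge to its endpoints' difference, ∂[p,q] = q − p.
As a 6×15 matrix over Z this has rank 5, with invariant factors (1,1,1,1,1).

Boundary ∂_2: C_2 → C_1 maps a triangle to the signed sum of its edges. For instance
  ∂BFG = FG − BG + BF,
  ∂AFG = FG − AG + AF.
As a 15×10 matrix over Z this has rank 10, with invariant factors (1,1,1,1,1,1,1,1,1,2).

Now H_k = ker ∂_k / im ∂_{k+1}, so:

  H_0: rank C_0 − rank ∂_1 = 6 − 5 = 1, and the invariant factors of ∂_1 are all 1, so H_0 = Z.
  H_1: rank ker ∂_1 − rank ∂_2 = (15 − 5) − 10 = 0, and ∂_2 has invariant factor 2 > 1, so H_1 = Z_2.
  H_2: rank ker ∂_2 − rank ∂_3 = (10 − 10) − 0 = 0, and there is no ∂_3, so H_2 = 0.

As a check, the Euler characteristic is 6 − 15 + 10 = 1, which agrees with 1 − 0 + 0 = 1.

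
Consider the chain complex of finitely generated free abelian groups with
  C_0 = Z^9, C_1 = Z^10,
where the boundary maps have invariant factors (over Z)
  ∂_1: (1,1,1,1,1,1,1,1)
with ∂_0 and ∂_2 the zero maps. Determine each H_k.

H_0 ≅ Z,  H_1 ≅ Z^2.

H_0: b_0 = 9 − 0 − 8 = 1; torsion from ∂_1 factors > 1: none. So H_0 ≅ Z.
H_1: b_1 = 10 − 8 − 0 = 2; torsion from ∂_2 factors > 1: none. So H_1 ≅ Z^2.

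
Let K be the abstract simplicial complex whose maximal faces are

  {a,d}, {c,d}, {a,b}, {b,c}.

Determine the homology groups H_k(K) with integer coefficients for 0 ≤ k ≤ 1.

H_0 ≅ Z,  H_1 ≅ Z.

We work with the vertex ordering a < b < c < d. The simplices of K, each written with vertices in increasing order, are:

  0-simplices (4): a, b, c, d
  1-simplices (4): ab, ad, bc, cd

so the chain groups are C_0 ≅ Z^4, C_1 ≅ Z^4.

∂_1: C_1 → C_0 maps an edge to its endpoints' difference, ∂[p,q] = q − p.
The resulting 4×4 matrix has rank 3, and its Smith normal form has invariant factors (1,1,1).

Now H_k = ker ∂_k / im ∂_{k+1}, so:

  H_0: rank C_0 − rank ∂_1 = 4 − 3 = 1, and the invariant factors of ∂_1 are all 1, so H_0 = Z.
  H_1: rank ker ∂_1 − rank ∂_2 = (4 − 3) − 0 = 1, and there is no ∂_2, so H_1 = Z.

As a check, the Euler characteristic is 4 − 4 = 0, which agrees with 1 − 1 = 0.
(K is a triangulation of the circle S^1.)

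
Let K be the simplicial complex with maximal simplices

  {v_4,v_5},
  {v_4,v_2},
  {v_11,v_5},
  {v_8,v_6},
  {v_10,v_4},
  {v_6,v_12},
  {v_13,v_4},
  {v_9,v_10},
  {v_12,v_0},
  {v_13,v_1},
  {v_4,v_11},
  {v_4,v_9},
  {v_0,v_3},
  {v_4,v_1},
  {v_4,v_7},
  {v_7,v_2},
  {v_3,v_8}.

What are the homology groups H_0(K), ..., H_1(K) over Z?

H_0 = Z^2,  H_1 = Z^5.

Fix the vertex order v_0 < v_1 < v_2 < v_3 < v_4 < v_5 < v_6 < v_7 < v_8 < v_9 < v_10 < v_11 < v_12 < v_13 and write every simplex with vertices in increasing order. Then dim K = 1 and the simplices of K are:

  0-simplices (14): [v_0], [v_1], [v_2], [v_3], [v_4], [v_5], [v_6], [v_7], [v_8], [v_9], [v_10], [v_11], [v_12], [v_13]
  1-simplices (17): (17 of them)

so the chain groups are C_0 ≅ Z^14, C_1 ≅ Z^17.

∂_1: C_1 → C_0 is given by ∂[p,q] = [q] − [p]. For instance
  ∂[v_1,v_4] = [v_4] − [v_1].
The resulting 14×17 matrix has rank 12, and its Smith normal form has invariant factors (1,1,1,1,1,1,1,1,1,1,1,1).

Reading off H_k = ker ∂_k / im ∂_{k+1}:

  H_0: rank C_0 − rank ∂_1 = 14 − 12 = 2, and the invariant factors of ∂_1 are all 1, so H_0 ≅ Z^2.
  H_1: rank ker ∂_1 − rank ∂_2 = (17 − 12) − 0 = 5, and there is no ∂_2, so H_1 ≅ Z^5.

As a check, the Euler characteristic is 14 − 17 = -3, which agrees with 2 − 5 = -3.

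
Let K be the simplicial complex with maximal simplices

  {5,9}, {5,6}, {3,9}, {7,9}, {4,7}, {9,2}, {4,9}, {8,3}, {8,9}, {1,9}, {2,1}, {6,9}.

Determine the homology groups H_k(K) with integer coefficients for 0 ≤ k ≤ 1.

H_0 = Z,  H_1 = Z^4.

Fix the vertex order 1 < 2 < 3 < 4 < 5 < 6 < 7 < 8 < 9 and write every simplex with vertices in increasing order. Then dim K = 1 and the simplices of K are:

  0-simplices (9): [1], [2], [3], [4], [5], [6], [7], [8], [9]
  1-simplices (12): [1,2], [1,9], [2,9], [3,8], [3,9], [4,7], [4,9], [5,6], [5,9], [6,9], [7,9], [8,9]

Hence C_0 ≅ Z^9, C_1 ≅ Z^12.

∂_1: C_1 → C_0 sends each edge [p,q] (with p < q) to q − p.
As a 9×12 matrix over Z this has rank 8, with invariant factors (1,1,1,1,1,1,1,1).

Computing H_k = (kernel of ∂_k) / (image of ∂_{k+1}):

  H_0: rank C_0 − rank ∂_1 = 9 − 8 = 1, and the invariant factors of ∂_1 are all 1, so H_0 = Z.
  H_1: rank ker ∂_1 − rank ∂_2 = (12 − 8) − 0 = 4, and there is no ∂_2, so H_1 = Z^4.

As a check, the Euler characteristic is 9 − 12 = -3, which agrees with 1 − 4 = -3.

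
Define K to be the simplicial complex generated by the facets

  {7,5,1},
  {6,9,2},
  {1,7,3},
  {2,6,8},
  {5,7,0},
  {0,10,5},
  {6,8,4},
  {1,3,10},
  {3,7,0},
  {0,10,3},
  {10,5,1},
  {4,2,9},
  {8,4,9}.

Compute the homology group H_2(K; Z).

Take the total order 0 < 1 < 2 < 3 < 4 < 5 < 6 < 7 < 8 < 9 < 10 on the vertex set. Then K (dimension 2) consists of the simplices:

  0-simplices (11): [0], [1], [2], [3], [4], [5], [6], [7], [8], [9], [10]
  1-simplices (22): [0,3], [0,5], [0,7], [0,10], [1,3], [1,5], [1,7], [1,10], [2,4], [2,6], [2,8], [2,9], [3,7], [3,10], [4,6], [4,8], [4,9], [5,7], [5,10], [6,8], [6,9], [8,9]
  2-simplices (13): [0,3,7], [0,3,10], [0,5,7], [0,5,10], [1,3,7], [1,3,10], [1,5,7], [1,5,10], [2,4,9], [2,6,8], [2,6,9], [4,6,8], [4,8,9]

so the chain groups are C_0 ≅ Z^11, C_1 ≅ Z^22, C_2 ≅ Z^13.

The boundary map ∂_1: C_1 → C_0 is given by ∂[p,q] = [q] − [p]. For instance
  ∂[2,6] = [6] − [2].
The 11×22 boundary matrix has rank 9 and Smith normal form diag(1,1,1,1,1,1,1,1,1).

∂_2: C_2 → C_1 acts by ∂[p,q,r] = [q,r] − [p,r] + [p,q]. For instance
  ∂[2,6,9] = [6,9] − [2,9] + [2,6],
  ∂[1,5,7] = [5,7] − [1,7] + [1,5].
The resulting 22×13 matrix has rank 12, and its Smith normal form has invariant factors (1,1,1,1,1,1,1,1,1,1,1,1).

From H_k ≅ ker(∂_k) / im(∂_{k+1}) we obtain:

  H_2: rank ker ∂_2 − rank ∂_3 = (13 − 12) − 0 = 1, and there is no ∂_3, so H_2 ≅ Z.

(K is a triangulation of the disjoint union of the 2-sphere S^2 and the Möbius band.)

H_2 ≅ Z.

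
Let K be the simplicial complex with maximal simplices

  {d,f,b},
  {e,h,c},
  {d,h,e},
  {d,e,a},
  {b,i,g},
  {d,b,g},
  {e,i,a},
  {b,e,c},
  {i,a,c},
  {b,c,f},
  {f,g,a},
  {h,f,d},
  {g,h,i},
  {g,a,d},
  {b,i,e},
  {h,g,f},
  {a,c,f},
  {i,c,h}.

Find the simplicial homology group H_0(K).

We work with the vertex ordering a < b < c < d < e < f < g < h < i. The simplices of K, each written with vertices in increasing order, are:

  0-simplices (9): a, b, c, d, e, f, g, h, i
  1-simplices (27): ac, ad, ae, af, ag, ai, bc, bd, be, bf, bg, bi, ce, cf, ch, ci, de, df, dg, dh, eh, ei, fg, fh, gh, gi, hi
  2-simplices (18): acf, aci, ade, adg, aei, afg, bce, bcf, bdf, bdg, bei, bgi, ceh, chi, deh, dfh, fgh, ghi

so the chain groups are C_0 ≅ Z^9, C_1 ≅ Z^27, C_2 ≅ Z^18.

Boundary ∂_1: C_1 → C_0 is given by ∂[p,q] = [q] − [p].
This gives a 9×27 integer matrix of rank 8; reducing to Smith normal form yields diagonal entries (1,1,1,1,1,1,1,1).

∂_2: C_2 → C_1 sends each 2-simplex [p,q,r] to [q,r] − [p,r] + [p,q]. For instance
  ∂bdg = dg − bg + bd,
  ∂adg = dg − ag + ad.
The 27×18 boundary matrix has rank 18 and Smith normal form diag(1,1,1,1,1,1,1,1,1,1,1,1,1,1,1,1,1,2).

From H_k ≅ ker(∂_k) / im(∂_{k+1}) we obtain:

  H_0: rank C_0 − rank ∂_1 = 9 − 8 = 1, and the invariant factors of ∂_1 are all 1, so H_0 = Z.

(K is a triangulation of the Klein bottle.)

H_0 = Z.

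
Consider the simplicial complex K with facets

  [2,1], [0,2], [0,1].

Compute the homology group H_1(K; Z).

Order the vertices as 0 < 1 < 2. Listing each simplex with vertices in this order, K has dimension 1 with simplices:

  0-simplices (3): [0], [1], [2]
  1-simplices (3): [0,1], [0,2], [1,2]

Hence C_0 ≅ Z^3, C_1 ≅ Z^3.

Boundary ∂_1: C_1 → C_0 sends each edge [p,q] (with p < q) to q − p. For instance
  ∂[0,2] = [2] − [0].
As a 3×3 matrix over Z this has rank 2, with invariant factors (1,1).

Now H_k = ker ∂_k / im ∂_{k+1}, so:

  H_1: rank ker ∂_1 − rank ∂_2 = (3 − 2) − 0 = 1, and there is no ∂_2, so H_1 = Z.

H_1 = Z.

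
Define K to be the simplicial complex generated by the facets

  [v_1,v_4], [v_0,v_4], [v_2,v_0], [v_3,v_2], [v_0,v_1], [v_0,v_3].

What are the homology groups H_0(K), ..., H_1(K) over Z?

H_0 = Z,  H_1 = Z^2.

Order the vertices as v_0 < v_1 < v_2 < v_3 < v_4. Listing each simplex with vertices in this order, K has dimension 1 with simplices:

  0-simplices (5): [v_0], [v_1], [v_2], [v_3], [v_4]
  1-simplices (6): [v_0,v_1], [v_0,v_2], [v_0,v_3], [v_0,v_4], [v_1,v_4], [v_2,v_3]

Hence C_0 ≅ Z^5, C_1 ≅ Z^6.

The boundary map ∂_1: C_1 → C_0 maps an edge to its endpoints' difference, ∂[p,q] = q − p.
As a 5×6 matrix over Z this has rank 4, with invariant factors (1,1,1,1).

From H_k ≅ ker(∂_k) / im(∂_{k+1}) we obtain:

  H_0: rank C_0 − rank ∂_1 = 5 − 4 = 1, and the invariant factors of ∂_1 are all 1, so H_0 ≅ Z.
  H_1: rank ker ∂_1 − rank ∂_2 = (6 − 4) − 0 = 2, and there is no ∂_2, so H_1 ≅ Z^2.

As a check, the Euler characteristic is 5 − 6 = -1, which agrees with 1 − 2 = -1.
(K is a triangulation of a wedge of 2 circles.)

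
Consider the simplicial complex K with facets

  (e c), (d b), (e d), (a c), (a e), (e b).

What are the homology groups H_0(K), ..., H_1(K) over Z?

Fix the vertex order a < b < c < d < e and write every simplex with vertices in increasing order. Then dim K = 1 and the simplices of K are:

  0-simplices (5): a, b, c, d, e
  1-simplices (6): ac, ae, bd, be, ce, de

giving chain groups C_0 ≅ Z^5, C_1 ≅ Z^6.

The boundary map ∂_1: C_1 → C_0 sends each edge [p,q] (with p < q) to q − p.
As a 5×6 matrix over Z this has rank 4, with invariant factors (1,1,1,1).

Computing H_k = (kernel of ∂_k) / (image of ∂_{k+1}):

  H_0: rank C_0 − rank ∂_1 = 5 − 4 = 1, and the invariant factors of ∂_1 are all 1, so H_0 ≅ Z.
  H_1: rank ker ∂_1 − rank ∂_2 = (6 − 4) − 0 = 2, and there is no ∂_2, so H_1 ≅ Z^2.

H_0 = Z,  H_1 = Z^2.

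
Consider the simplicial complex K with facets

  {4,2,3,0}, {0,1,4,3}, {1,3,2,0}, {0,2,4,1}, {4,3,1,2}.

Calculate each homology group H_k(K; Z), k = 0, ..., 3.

Fix the vertex order 0 < 1 < 2 < 3 < 4 and write every simplex with vertices in increasing order. Then dim K = 3 and the simplices of K are:

  0-simplices (5): [0], [1], [2], [3], [4]
  1-simplices (10): [0,1], [0,2], [0,3], [0,4], [1,2], [1,3], [1,4], [2,3], [2,4], [3,4]
  2-simplices (10): [0,1,2], [0,1,3], [0,1,4], [0,2,3], [0,2,4], [0,3,4], [1,2,3], [1,2,4], [1,3,4], [2,3,4]
  3-simplices (5): [0,1,2,3], [0,1,2,4], [0,1,3,4], [0,2,3,4], [1,2,3,4]

Hence C_0 ≅ Z^5, C_1 ≅ Z^10, C_2 ≅ Z^10, C_3 ≅ Z^5.

The boundary map ∂_1: C_1 → C_0 is given by ∂[p,q] = [q] − [p]. For instance
  ∂[1,2] = [2] − [1].
The 5×10 boundary matrix has rank 4 and Smith normal form diag(1,1,1,1).

∂_2: C_2 → C_1 acts by ∂[p,q,r] = [q,r] − [p,r] + [p,q]. For instance
  ∂[0,2,3] = [2,3] − [0,3] + [0,2],
  ∂[0,2,4] = [2,4] − [0,4] + [0,2].
The 10×10 boundary matrix has rank 6 and Smith normal form diag(1,1,1,1,1,1).

Boundary ∂_3: C_3 → C_2 sends each 3-simplex σ to the alternating sum Σ_i (−1)^i (σ with its i-th vertex removed). For instance
  ∂[0,2,3,4] = [2,3,4] − [0,3,4] + [0,2,4] − [0,2,3],
  ∂[1,2,3,4] = [2,3,4] − [1,3,4] + [1,2,4] − [1,2,3].
This gives a 10×5 integer matrix of rank 4; reducing to Smith normal form yields diagonal entries (1,1,1,1).

Reading off H_k = ker ∂_k / im ∂_{k+1}:

  H_0: rank C_0 − rank ∂_1 = 5 − 4 = 1, and the invariant factors of ∂_1 are all 1, so H_0 = Z.
  H_1: rank ker ∂_1 − rank ∂_2 = (10 − 4) − 6 = 0, and the invariant factors of ∂_2 are all 1, so H_1 = 0.
  H_2: rank ker ∂_2 − rank ∂_3 = (10 − 6) − 4 = 0, and the invariant factors of ∂_3 are all 1, so H_2 = 0.
  H_3: rank ker ∂_3 − rank ∂_4 = (5 − 4) − 0 = 1, and there is no ∂_4, so H_3 = Z.

H_0 = Z,  H_1 = 0,  H_2 = 0,  H_3 = Z.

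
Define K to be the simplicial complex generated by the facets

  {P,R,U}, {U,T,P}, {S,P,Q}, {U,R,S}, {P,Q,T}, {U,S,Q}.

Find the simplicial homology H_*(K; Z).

H_0 = Z,  H_1 = Z,  H_2 = 0.

Fix the vertex order P < Q < R < S < T < U and write every simplex with vertices in increasing order. Then dim K = 2 and the simplices of K are:

  0-simplices (6): P, Q, R, S, T, U
  1-simplices (12): PQ, PR, PS, PT, PU, QS, QT, QU, RS, RU, SU, TU
  2-simplices (6): PQS, PQT, PRU, PTU, QSU, RSU

Hence C_0 ≅ Z^6, C_1 ≅ Z^12, C_2 ≅ Z^6.

The boundary map ∂_1: C_1 → C_0 is given by ∂[p,q] = [q] − [p].
As a 6×12 matrix over Z this has rank 5, with invariant factors (1,1,1,1,1).

The boundary map ∂_2: C_2 → C_1 maps a triangle to the signed sum of its edges. For instance
  ∂RSU = SU − RU + RS,
  ∂PQS = QS − PS + PQ.
This gives a 12×6 integer matrix of rank 6; reducing to Smith normal form yields diagonal entries (1,1,1,1,1,1).

Reading off H_k = ker ∂_k / im ∂_{k+1}:

  H_0: rank C_0 − rank ∂_1 = 6 − 5 = 1, and the invariant factors of ∂_1 are all 1, so H_0 ≅ Z.
  H_1: rank ker ∂_1 − rank ∂_2 = (12 − 5) − 6 = 1, and the invariant factors of ∂_2 are all 1, so H_1 ≅ Z.
  H_2: rank ker ∂_2 − rank ∂_3 = (6 − 6) − 0 = 0, and there is no ∂_3, so H_2 ≅ 0.

As a check, the Euler characteristic is 6 − 12 + 6 = 0, which agrees with 1 − 1 + 0 = 0.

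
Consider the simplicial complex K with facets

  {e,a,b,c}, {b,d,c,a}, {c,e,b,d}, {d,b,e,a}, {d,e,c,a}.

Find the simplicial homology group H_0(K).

Order the vertices as a < b < c < d < e. Listing each simplex with vertices in this order, K has dimension 3 with simplices:

  0-simplices (5): a, b, c, d, e
  1-simplices (10): ab, ac, ad, ae, bc, bd, be, cd, ce, de
  2-simplices (10): abc, abd, abe, acd, ace, ade, bcd, bce, bde, cde
  3-simplices (5): abcd, abce, abde, acde, bcde

giving chain groups C_0 ≅ Z^5, C_1 ≅ Z^10, C_2 ≅ Z^10, C_3 ≅ Z^5.

∂_1: C_1 → C_0 is given by ∂[p,q] = [q] − [p]. For instance
  ∂de = e − d.
The 5×10 boundary matrix has rank 4 and Smith normal form diag(1,1,1,1).

Boundary ∂_2: C_2 → C_1 maps a triangle to the signed sum of its edges. For instance
  ∂cde = de − ce + cd,
  ∂bcd = cd − bd + bc.
As a 10×10 matrix over Z this has rank 6, with invariant factors (1,1,1,1,1,1).

The boundary map ∂_3: C_3 → C_2 sends each 3-simplex σ to the alternating sum Σ_i (−1)^i (σ with its i-th vertex removed). For instance
  ∂abde = bde − ade + abe − abd,
  ∂bcde = cde − bde + bce − bcd.
The resulting 10×5 matrix has rank 4, and its Smith normal form has invariant factors (1,1,1,1).

Computing H_k = (kernel of ∂_k) / (image of ∂_{k+1}):

  H_0: rank C_0 − rank ∂_1 = 5 − 4 = 1, and the invariant factors of ∂_1 are all 1, so H_0 = Z.

H_0 = Z.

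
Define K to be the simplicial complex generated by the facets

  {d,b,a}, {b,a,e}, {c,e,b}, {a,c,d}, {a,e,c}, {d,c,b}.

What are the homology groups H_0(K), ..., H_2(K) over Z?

Fix the vertex order a < b < c < d < e and write every simplex with vertices in increasing order. Then dim K = 2 and the simplices of K are:

  0-simplices (5): a, b, c, d, e
  1-simplices (9): ab, ac, ad, ae, bc, bd, be, cd, ce
  2-simplices (6): abd, abe, acd, ace, bcd, bce

giving chain groups C_0 ≅ Z^5, C_1 ≅ Z^9, C_2 ≅ Z^6.

Boundary ∂_1: C_1 → C_0 maps an edge to its endpoints' difference, ∂[p,q] = q − p.
The resulting 5×9 matrix has rank 4, and its Smith normal form has invariant factors (1,1,1,1).

Boundary ∂_2: C_2 → C_1 sends each 2-simplex [p,q,r] to [q,r] − [p,r] + [p,q]. For instance
  ∂bcd = cd − bd + bc,
  ∂ace = ce − ae + ac.
The resulting 9×6 matrix has rank 5, and its Smith normal form has invariant factors (1,1,1,1,1).

Now H_k = ker ∂_k / im ∂_{k+1}, so:

  H_0: rank C_0 − rank ∂_1 = 5 − 4 = 1, and the invariant factors of ∂_1 are all 1, so H_0 ≅ Z.
  H_1: rank ker ∂_1 − rank ∂_2 = (9 − 4) − 5 = 0, and the invariant factors of ∂_2 are all 1, so H_1 ≅ 0.
  H_2: rank ker ∂_2 − rank ∂_3 = (6 − 5) − 0 = 1, and there is no ∂_3, so H_2 ≅ Z.

As a check, the Euler characteristic is 5 − 9 + 6 = 2, which agrees with 1 − 0 + 1 = 2.
(K is a triangulation of the 2-sphere S^2.)

H_0 ≅ Z,  H_1 = 0,  H_2 ≅ Z.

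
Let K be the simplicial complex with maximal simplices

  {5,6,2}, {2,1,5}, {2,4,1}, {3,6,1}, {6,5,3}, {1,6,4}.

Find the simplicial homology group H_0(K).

H_0 = Z.

Order the vertices as 1 < 2 < 3 < 4 < 5 < 6. Listing each simplex with vertices in this order, K has dimension 2 with simplices:

  0-simplices (6): [1], [2], [3], [4], [5], [6]
  1-simplices (12): [1,2], [1,3], [1,4], [1,5], [1,6], [2,4], [2,5], [2,6], [3,5], [3,6], [4,6], [5,6]
  2-simplices (6): [1,2,4], [1,2,5], [1,3,6], [1,4,6], [2,5,6], [3,5,6]

giving chain groups C_0 ≅ Z^6, C_1 ≅ Z^12, C_2 ≅ Z^6.

The boundary map ∂_1: C_1 → C_0 is given by ∂[p,q] = [q] − [p].
As a 6×12 matrix over Z this has rank 5, with invariant factors (1,1,1,1,1).

∂_2: C_2 → C_1 acts by ∂[p,q,r] = [q,r] − [p,r] + [p,q]. For instance
  ∂[1,3,6] = [3,6] − [1,6] + [1,3],
  ∂[1,4,6] = [4,6] − [1,6] + [1,4].
This gives a 12×6 integer matrix of rank 6; reducing to Smith normal form yields diagonal entries (1,1,1,1,1,1).

Reading off H_k = ker ∂_k / im ∂_{k+1}:

  H_0: rank C_0 − rank ∂_1 = 6 − 5 = 1, and the invariant factors of ∂_1 are all 1, so H_0 = Z.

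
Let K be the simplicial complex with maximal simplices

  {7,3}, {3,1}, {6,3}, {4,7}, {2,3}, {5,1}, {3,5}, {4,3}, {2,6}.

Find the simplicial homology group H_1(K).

We work with the vertex ordering 1 < 2 < 3 < 4 < 5 < 6 < 7. The simplices of K, each written with vertices in increasing order, are:

  0-simplices (7): [1], [2], [3], [4], [5], [6], [7]
  1-simplices (9): [1,3], [1,5], [2,3], [2,6], [3,4], [3,5], [3,6], [3,7], [4,7]

so the chain groups are C_0 ≅ Z^7, C_1 ≅ Z^9.

∂_1: C_1 → C_0 is given by ∂[p,q] = [q] − [p].
As a 7×9 matrix over Z this has rank 6, with invariant factors (1,1,1,1,1,1).

Now H_k = ker ∂_k / im ∂_{k+1}, so:

  H_1: rank ker ∂_1 − rank ∂_2 = (9 − 6) − 0 = 3, and there is no ∂_2, so H_1 = Z^3.

(K is a triangulation of a wedge of 3 circles.)

H_1 = Z^3.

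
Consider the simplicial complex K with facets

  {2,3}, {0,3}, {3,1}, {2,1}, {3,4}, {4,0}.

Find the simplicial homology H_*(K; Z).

K has 5 vertices, 6 edges.
rank ∂_0 = 0, rank ∂_1 = 4 ⇒ b_0 = 5 − 0 − 4 = 1; all invariant factors of ∂_1 are 1 so no torsion. So H_0 = Z.
rank ∂_1 = 4, rank ∂_2 = 0 ⇒ b_1 = 6 − 4 − 0 = 2. So H_1 = Z^2.

H_0 ≅ Z,  H_1 ≅ Z^2.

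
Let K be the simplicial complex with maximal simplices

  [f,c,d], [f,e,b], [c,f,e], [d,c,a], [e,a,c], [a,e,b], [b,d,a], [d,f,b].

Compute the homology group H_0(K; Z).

Take the total order a < b < c < d < e < f on the vertex set. Then K (dimension 2) consists of the simplices:

  0-simplices (6): a, b, c, d, e, f
  1-simplices (12): ab, ac, ad, ae, bd, be, bf, cd, ce, cf, df, ef
  2-simplices (8): abd, abe, acd, ace, bdf, bef, cdf, cef

Hence C_0 ≅ Z^6, C_1 ≅ Z^12, C_2 ≅ Z^8.

∂_1: C_1 → C_0 is given by ∂[p,q] = [q] − [p].
As a 6×12 matrix over Z this has rank 5, with invariant factors (1,1,1,1,1).

∂_2: C_2 → C_1 maps a triangle to the signed sum of its edges. For instance
  ∂abd = bd − ad + ab,
  ∂bdf = df − bf + bd.
This gives a 12×8 integer matrix of rank 7; reducing to Smith normal form yields diagonal entries (1,1,1,1,1,1,1).

Now H_k = ker ∂_k / im ∂_{k+1}, so:

  H_0: rank C_0 − rank ∂_1 = 6 − 5 = 1, and the invariant factors of ∂_1 are all 1, so H_0 = Z.

H_0 = Z.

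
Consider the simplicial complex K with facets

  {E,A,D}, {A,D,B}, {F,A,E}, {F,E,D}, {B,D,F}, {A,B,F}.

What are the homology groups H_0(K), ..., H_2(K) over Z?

H_0 = Z,  H_1 = 0,  H_2 = Z.

We work with the vertex ordering A < B < D < E < F. The simplices of K, each written with vertices in increasing order, are:

  0-simplices (5): A, B, D, E, F
  1-simplices (9): AB, AD, AE, AF, BD, BF, DE, DF, EF
  2-simplices (6): ABD, ABF, ADE, AEF, BDF, DEF

so the chain groups are C_0 ≅ Z^5, C_1 ≅ Z^9, C_2 ≅ Z^6.

The boundary map ∂_1: C_1 → C_0 sends each edge [p,q] (with p < q) to q − p. For instance
  ∂AD = D − A.
The 5×9 boundary matrix has rank 4 and Smith normal form diag(1,1,1,1).

The boundary map ∂_2: C_2 → C_1 sends each 2-simplex [p,q,r] to [q,r] − [p,r] + [p,q]. For instance
  ∂ABD = BD − AD + AB,
  ∂AEF = EF − AF + AE.
As a 9×6 matrix over Z this has rank 5, with invariant factors (1,1,1,1,1).

Now H_k = ker ∂_k / im ∂_{k+1}, so:

  H_0: rank C_0 − rank ∂_1 = 5 − 4 = 1, and the invariant factors of ∂_1 are all 1, so H_0 = Z.
  H_1: rank ker ∂_1 − rank ∂_2 = (9 − 4) − 5 = 0, and the invariant factors of ∂_2 are all 1, so H_1 = 0.
  H_2: rank ker ∂_2 − rank ∂_3 = (6 − 5) − 0 = 1, and there is no ∂_3, so H_2 = Z.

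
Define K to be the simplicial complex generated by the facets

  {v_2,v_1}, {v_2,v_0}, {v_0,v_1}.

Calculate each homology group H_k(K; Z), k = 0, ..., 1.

Fix the vertex order v_0 < v_1 < v_2 and write every simplex with vertices in increasing order. Then dim K = 1 and the simplices of K are:

  0-simplices (3): [v_0], [v_1], [v_2]
  1-simplices (3): [v_0,v_1], [v_0,v_2], [v_1,v_2]

Hence C_0 ≅ Z^3, C_1 ≅ Z^3.

Boundary ∂_1: C_1 → C_0 is given by ∂[p,q] = [q] − [p]. For instance
  ∂[v_1,v_2] = [v_2] − [v_1].
This gives a 3×3 integer matrix of rank 2; reducing to Smith normal form yields diagonal entries (1,1).

Computing H_k = (kernel of ∂_k) / (image of ∂_{k+1}):

  H_0: rank C_0 − rank ∂_1 = 3 − 2 = 1, and the invariant factors of ∂_1 are all 1, so H_0 = Z.
  H_1: rank ker ∂_1 − rank ∂_2 = (3 − 2) − 0 = 1, and there is no ∂_2, so H_1 = Z.

H_0 ≅ Z,  H_1 ≅ Z.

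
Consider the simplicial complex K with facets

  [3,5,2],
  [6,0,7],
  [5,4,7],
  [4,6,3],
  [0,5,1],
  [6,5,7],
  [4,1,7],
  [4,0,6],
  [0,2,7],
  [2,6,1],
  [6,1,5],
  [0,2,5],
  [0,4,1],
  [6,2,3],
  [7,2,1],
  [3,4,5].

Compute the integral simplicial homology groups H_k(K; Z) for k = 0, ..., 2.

Order the vertices as 0 < 1 < 2 < 3 < 4 < 5 < 6 < 7. Listing each simplex with vertices in this order, K has dimension 2 with simplices:

  0-simplices (8): [0], [1], [2], [3], [4], [5], [6], [7]
  1-simplices (24): (24 of them)
  2-simplices (16): [0,1,4], [0,1,5], [0,2,5], [0,2,7], [0,4,6], [0,6,7], [1,2,6], [1,2,7], [1,4,7], [1,5,6], [2,3,5], [2,3,6], [3,4,5], [3,4,6], [4,5,7], [5,6,7]

giving chain groups C_0 ≅ Z^8, C_1 ≅ Z^24, C_2 ≅ Z^16.

Boundary ∂_1: C_1 → C_0 maps an edge to its endpoints' difference, ∂[p,q] = q − p. For instance
  ∂[0,2] = [2] − [0].
The 8×24 boundary matrix has rank 7 and Smith normal form diag(1,1,1,1,1,1,1).

∂_2: C_2 → C_1 acts by ∂[p,q,r] = [q,r] − [p,r] + [p,q]. For instance
  ∂[0,1,4] = [1,4] − [0,4] + [0,1],
  ∂[3,4,6] = [4,6] − [3,6] + [3,4].
The resulting 24×16 matrix has rank 15, and its Smith normal form has invariant factors (1,1,1,1,1,1,1,1,1,1,1,1,1,1,1).

Reading off H_k = ker ∂_k / im ∂_{k+1}:

  H_0: rank C_0 − rank ∂_1 = 8 − 7 = 1, and the invariant factors of ∂_1 are all 1, so H_0 = Z.
  H_1: rank ker ∂_1 − rank ∂_2 = (24 − 7) − 15 = 2, and the invariant factors of ∂_2 are all 1, so H_1 = Z^2.
  H_2: rank ker ∂_2 − rank ∂_3 = (16 − 15) − 0 = 1, and there is no ∂_3, so H_2 = Z.

(K is a triangulation of the torus T^2.)

H_0 = Z,  H_1 = Z^2,  H_2 = Z.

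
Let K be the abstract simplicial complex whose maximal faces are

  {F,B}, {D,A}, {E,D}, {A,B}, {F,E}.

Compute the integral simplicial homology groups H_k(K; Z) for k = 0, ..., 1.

H_0 = Z,  H_1 = Z.

We work with the vertex ordering A < B < D < E < F. The simplices of K, each written with vertices in increasing order, are:

  0-simplices (5): A, B, D, E, F
  1-simplices (5): AB, AD, BF, DE, EF

giving chain groups C_0 ≅ Z^5, C_1 ≅ Z^5.

∂_1: C_1 → C_0 is given by ∂[p,q] = [q] − [p].
As a 5×5 matrix over Z this has rank 4, with invariant factors (1,1,1,1).

From H_k ≅ ker(∂_k) / im(∂_{k+1}) we obtain:

  H_0: rank C_0 − rank ∂_1 = 5 − 4 = 1, and the invariant factors of ∂_1 are all 1, so H_0 ≅ Z.
  H_1: rank ker ∂_1 − rank ∂_2 = (5 − 4) − 0 = 1, and there is no ∂_2, so H_1 ≅ Z.

As a check, the Euler characteristic is 5 − 5 = 0, which agrees with 1 − 1 = 0.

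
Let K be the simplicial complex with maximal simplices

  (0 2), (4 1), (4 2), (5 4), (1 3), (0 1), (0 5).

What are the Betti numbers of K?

b_0 = 1, b_1 = 2.

Order the vertices as 0 < 1 < 2 < 3 < 4 < 5. Listing each simplex with vertices in this order, K has dimension 1 with simplices:

  0-simplices (6): [0], [1], [2], [3], [4], [5]
  1-simplices (7): [0,1], [0,2], [0,5], [1,3], [1,4], [2,4], [4,5]

Hence C_0 ≅ Z^6, C_1 ≅ Z^7.

Boundary ∂_1: C_1 → C_0 sends each edge [p,q] (with p < q) to q − p. For instance
  ∂[1,3] = [3] − [1].
As a 6×7 matrix over Z this has rank 5, with invariant factors (1,1,1,1,1).

Reading off H_k = ker ∂_k / im ∂_{k+1}:

  H_0: rank C_0 − rank ∂_1 = 6 − 5 = 1, and the invariant factors of ∂_1 are all 1, so H_0 ≅ Z.
  H_1: rank ker ∂_1 − rank ∂_2 = (7 − 5) − 0 = 2, and there is no ∂_2, so H_1 ≅ Z^2.

As a check, the Euler characteristic is 6 − 7 = -1, which agrees with 1 − 2 = -1.

Hence the Betti numbers are b_0 = 1, b_1 = 2.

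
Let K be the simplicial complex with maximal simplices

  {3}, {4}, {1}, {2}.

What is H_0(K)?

We work with the vertex ordering 1 < 2 < 3 < 4. The simplices of K, each written with vertices in increasing order, are:

  0-simplices (4): [1], [2], [3], [4]

giving chain groups C_0 ≅ Z^4.

Reading off H_k = ker ∂_k / im ∂_{k+1}:

  H_0: rank C_0 − rank ∂_1 = 4 − 0 = 4, and there is no ∂_1, so H_0 ≅ Z^4.

H_0 = Z^4.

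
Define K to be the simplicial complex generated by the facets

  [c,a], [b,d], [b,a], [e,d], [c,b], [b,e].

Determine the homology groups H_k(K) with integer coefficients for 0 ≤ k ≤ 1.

H_0 ≅ Z,  H_1 ≅ Z^2.

Fix the vertex order a < b < c < d < e and write every simplex with vertices in increasing order. Then dim K = 1 and the simplices of K are:

  0-simplices (5): a, b, c, d, e
  1-simplices (6): ab, ac, bc, bd, be, de

giving chain groups C_0 ≅ Z^5, C_1 ≅ Z^6.

Boundary ∂_1: C_1 → C_0 sends each edge [p,q] (with p < q) to q − p. For instance
  ∂ab = b − a.
This gives a 5×6 integer matrix of rank 4; reducing to Smith normal form yields diagonal entries (1,1,1,1).

Now H_k = ker ∂_k / im ∂_{k+1}, so:

  H_0: rank C_0 − rank ∂_1 = 5 − 4 = 1, and the invariant factors of ∂_1 are all 1, so H_0 = Z.
  H_1: rank ker ∂_1 − rank ∂_2 = (6 − 4) − 0 = 2, and there is no ∂_2, so H_1 = Z^2.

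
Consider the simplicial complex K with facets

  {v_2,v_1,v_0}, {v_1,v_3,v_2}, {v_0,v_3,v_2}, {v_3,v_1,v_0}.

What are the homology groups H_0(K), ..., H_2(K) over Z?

Order the vertices as v_0 < v_1 < v_2 < v_3. Listing each simplex with vertices in this order, K has dimension 2 with simplices:

  0-simplices (4): [v_0], [v_1], [v_2], [v_3]
  1-simplices (6): [v_0,v_1], [v_0,v_2], [v_0,v_3], [v_1,v_2], [v_1,v_3], [v_2,v_3]
  2-simplices (4): [v_0,v_1,v_2], [v_0,v_1,v_3], [v_0,v_2,v_3], [v_1,v_2,v_3]

giving chain groups C_0 ≅ Z^4, C_1 ≅ Z^6, C_2 ≅ Z^4.

∂_1: C_1 → C_0 maps an edge to its endpoints' difference, ∂[p,q] = q − p. For instance
  ∂[v_1,v_2] = [v_2] − [v_1].
This gives a 4×6 integer matrix of rank 3; reducing to Smith normal form yields diagonal entries (1,1,1).

The boundary map ∂_2: C_2 → C_1 maps a triangle to the signed sum of its edges. For instance
  ∂[v_0,v_1,v_3] = [v_1,v_3] − [v_0,v_3] + [v_0,v_1],
  ∂[v_1,v_2,v_3] = [v_2,v_3] − [v_1,v_3] + [v_1,v_2].
As a 6×4 matrix over Z this has rank 3, with invariant factors (1,1,1).

Now H_k = ker ∂_k / im ∂_{k+1}, so:

  H_0: rank C_0 − rank ∂_1 = 4 − 3 = 1, and the invariant factors of ∂_1 are all 1, so H_0 ≅ Z.
  H_1: rank ker ∂_1 − rank ∂_2 = (6 − 3) − 3 = 0, and the invariant factors of ∂_2 are all 1, so H_1 ≅ 0.
  H_2: rank ker ∂_2 − rank ∂_3 = (4 − 3) − 0 = 1, and there is no ∂_3, so H_2 ≅ Z.

As a check, the Euler characteristic is 4 − 6 + 4 = 2, which agrees with 1 − 0 + 1 = 2.

H_0 = Z,  H_1 = 0,  H_2 = Z.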